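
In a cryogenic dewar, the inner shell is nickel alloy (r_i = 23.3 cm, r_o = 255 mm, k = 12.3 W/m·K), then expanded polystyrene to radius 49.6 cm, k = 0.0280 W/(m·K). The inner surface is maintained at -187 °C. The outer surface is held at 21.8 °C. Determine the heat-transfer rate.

Q = 38.5 W

Series thermal resistances, inner to outer:
  R_nickel alloy = (1/0.233 − 1/0.255)/(4πk) = 0.3703/(4π·12.3) = 0.002396 K/W
  R_expanded polystyrene = (1/0.255 − 1/0.496)/(4πk) = 1.905/(4π·0.0280) = 5.415 K/W
ΣR = 0.002396 + 5.415 = 5.417 K/W
Q = ΔT/ΣR = (-187 °C − 21.8 °C)/5.417 = -38.5 W
(Negative Q ⇒ heat flows inward; heat gain = 38.5 W.)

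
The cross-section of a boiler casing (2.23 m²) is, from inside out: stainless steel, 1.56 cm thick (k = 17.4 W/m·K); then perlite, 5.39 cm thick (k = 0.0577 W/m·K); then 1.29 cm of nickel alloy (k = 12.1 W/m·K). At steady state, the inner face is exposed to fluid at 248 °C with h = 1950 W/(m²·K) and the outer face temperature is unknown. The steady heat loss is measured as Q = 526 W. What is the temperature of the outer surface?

Sum the resistances:
  R_conv,in = 1/(hA) = 1/(1950·2.23) = 2.300×10^-4 K/W
  R_stainless steel = L/(kA) = 0.0156/(17.4·2.23) = 4.020×10^-4 K/W
  R_perlite = L/(kA) = 0.0539/(0.0577·2.23) = 0.4189 K/W
  R_nickel alloy = L/(kA) = 0.0129/(12.1·2.23) = 4.781×10^-4 K/W
ΣR = 0.4200 K/W
ΔT = Q·ΣR = 526 × 0.4200 = 220.9 K
Heat flows outward, so T_out = T_in − ΔT = 248 − 220.9 = 27.1 °C

T_out = 27.1 °C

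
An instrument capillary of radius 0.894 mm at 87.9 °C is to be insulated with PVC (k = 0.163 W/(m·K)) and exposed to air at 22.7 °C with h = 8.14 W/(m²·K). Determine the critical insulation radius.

r_cr = 2.00 cm

For a cylinder, r_cr = k_ins/h = 0.163/8.14 = 0.0200 m = 2.00 cm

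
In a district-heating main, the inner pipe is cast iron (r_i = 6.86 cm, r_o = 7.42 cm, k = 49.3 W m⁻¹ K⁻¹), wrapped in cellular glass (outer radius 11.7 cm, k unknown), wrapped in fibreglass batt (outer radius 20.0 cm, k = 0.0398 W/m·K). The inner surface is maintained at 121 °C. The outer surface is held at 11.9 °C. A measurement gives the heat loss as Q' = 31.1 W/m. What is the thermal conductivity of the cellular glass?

k = 0.0531 W/m·K

ΣR = ΔT/Q' = |121 − 11.9|/31.1 = 3.508 m·K/W
Known resistances:
  R'_cast iron = ln(0.0742/0.0686)/(2πk) = 0.07847/(2π·49.3) = 2.533×10^-4 m·K/W
  R'_fibreglass batt = ln(0.200/0.117)/(2πk) = 0.5361/(2π·0.0398) = 2.144 m·K/W
R_cellular glass = ΣR − ΣR_known = 3.508 − 2.144 = 1.364 m·K/W
ln(r₂/r₁)/(2πk) = 1.364 ⇒ k = 0.4554/(2π·1.364) = 0.0531 W/m·K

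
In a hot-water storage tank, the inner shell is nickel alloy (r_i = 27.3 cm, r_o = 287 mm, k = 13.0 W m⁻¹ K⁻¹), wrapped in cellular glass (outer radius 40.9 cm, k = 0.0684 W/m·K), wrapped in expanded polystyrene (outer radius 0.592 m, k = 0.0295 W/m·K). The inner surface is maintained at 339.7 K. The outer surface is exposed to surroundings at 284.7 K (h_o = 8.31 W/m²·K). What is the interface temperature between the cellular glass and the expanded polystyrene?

T = 319.4 K

Series thermal resistances, inner to outer:
  R_nickel alloy = (1/0.273 − 1/0.287)/(4πk) = 0.1787/(4π·13.0) = 0.001094 K/W
  R_cellular glass = (1/0.287 − 1/0.409)/(4πk) = 1.039/(4π·0.0684) = 1.209 K/W
  R_expanded polystyrene = (1/0.409 − 1/0.592)/(4πk) = 0.7558/(4π·0.0295) = 2.039 K/W
  R_conv,out = 1/(4πr²h) = 1/(4π·0.592²·8.31) = 0.02732 K/W
ΣR = 0.001094 + 1.209 + 2.039 + 0.02732 = 3.276 K/W
Q = ΔT/ΣR = (339.7 K − 284.7 K)/3.276 = 16.79 W
From the inner boundary to the cellular glass/expanded polystyrene interface, ΣR_partial = 1.210 K/W.
T_interface = T_in − Q·ΣR_partial = 339.7 K − (16.79)(1.210) = 319.4 K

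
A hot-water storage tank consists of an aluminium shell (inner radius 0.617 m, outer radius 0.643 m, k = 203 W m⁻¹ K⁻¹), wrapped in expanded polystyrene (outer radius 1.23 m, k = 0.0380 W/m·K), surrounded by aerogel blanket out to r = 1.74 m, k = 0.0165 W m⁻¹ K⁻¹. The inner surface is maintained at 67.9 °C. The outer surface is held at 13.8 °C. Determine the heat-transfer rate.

Resistance network (inner→outer):
  R_aluminium = (1/0.617 − 1/0.643)/(4πk) = 0.06554/(4π·203) = 2.569×10^-5 K/W
  R_expanded polystyrene = (1/0.643 − 1/1.23)/(4πk) = 0.7422/(4π·0.0380) = 1.554 K/W
  R_aerogel blanket = (1/1.23 − 1/1.74)/(4πk) = 0.2383/(4π·0.0165) = 1.149 K/W
ΣR = 2.569×10^-5 + 1.554 + 1.149 = 2.703 K/W
Q = ΔT/ΣR = (67.9 °C − 13.8 °C)/2.703 = 20.0 W

Q = 20.0 W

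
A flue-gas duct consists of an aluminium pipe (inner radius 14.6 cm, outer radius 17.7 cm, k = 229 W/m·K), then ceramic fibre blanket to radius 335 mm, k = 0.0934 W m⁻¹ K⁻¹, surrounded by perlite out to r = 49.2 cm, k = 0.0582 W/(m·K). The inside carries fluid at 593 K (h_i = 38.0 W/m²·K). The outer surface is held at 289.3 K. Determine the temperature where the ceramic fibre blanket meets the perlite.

T = 437 K

Treat each layer as a resistance in series:
  R'_conv,in = 1/(2πr h) = 1/(2π·0.146·38.0) = 0.02869 m·K/W
  R'_aluminium = ln(0.177/0.146)/(2πk) = 0.1925/(2π·229) = 1.338×10^-4 m·K/W
  R'_ceramic fibre blanket = ln(0.335/0.177)/(2πk) = 0.6380/(2π·0.0934) = 1.087 m·K/W
  R'_perlite = ln(0.492/0.335)/(2πk) = 0.3843/(2π·0.0582) = 1.051 m·K/W
ΣR = 0.02869 + 1.338×10^-4 + 1.087 + 1.051 = 2.167 m·K/W
Q' = ΔT/ΣR = (593 K − 289.3 K)/2.167 = 140.1 W/m
From the inner boundary to the ceramic fibre blanket/perlite interface, ΣR_partial = 1.116 m·K/W.
T_interface = T_in − Q'·ΣR_partial = 593 K − (140.1)(1.116) = 437 K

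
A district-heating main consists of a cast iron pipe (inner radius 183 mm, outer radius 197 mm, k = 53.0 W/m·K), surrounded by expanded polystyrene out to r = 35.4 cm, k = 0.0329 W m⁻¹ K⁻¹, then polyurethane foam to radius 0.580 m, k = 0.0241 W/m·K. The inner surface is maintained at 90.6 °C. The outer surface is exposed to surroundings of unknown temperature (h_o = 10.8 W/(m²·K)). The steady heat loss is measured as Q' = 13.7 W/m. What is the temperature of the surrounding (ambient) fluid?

T_out = 6.74 °C

Sum the resistances:
  R'_cast iron = ln(0.197/0.183)/(2πk) = 0.07372/(2π·53.0) = 2.214×10^-4 m·K/W
  R'_expanded polystyrene = ln(0.354/0.197)/(2πk) = 0.5861/(2π·0.0329) = 2.835 m·K/W
  R'_polyurethane foam = ln(0.580/0.354)/(2πk) = 0.4937/(2π·0.0241) = 3.261 m·K/W
  R'_conv,out = 1/(2πr h) = 1/(2π·0.580·10.8) = 0.02541 m·K/W
ΣR = 6.121 m·K/W
ΔT = Q'·ΣR = 13.7 × 6.121 = 83.86 K
Heat flows outward, so T_out = T_in − ΔT = 90.6 − 83.86 = 6.74 °C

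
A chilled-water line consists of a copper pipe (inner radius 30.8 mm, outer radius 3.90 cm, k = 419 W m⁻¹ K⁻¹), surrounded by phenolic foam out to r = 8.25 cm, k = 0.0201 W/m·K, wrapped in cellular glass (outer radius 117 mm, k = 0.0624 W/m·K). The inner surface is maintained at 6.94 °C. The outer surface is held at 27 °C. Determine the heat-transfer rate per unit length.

Series thermal resistances, inner to outer:
  R'_copper = ln(0.0390/0.0308)/(2πk) = 0.2360/(2π·419) = 8.966×10^-5 m·K/W
  R'_phenolic foam = ln(0.0825/0.0390)/(2πk) = 0.7492/(2π·0.0201) = 5.933 m·K/W
  R'_cellular glass = ln(0.117/0.0825)/(2πk) = 0.3494/(2π·0.0624) = 0.8911 m·K/W
ΣR = 8.966×10^-5 + 5.933 + 0.8911 = 6.824 m·K/W
Q' = ΔT/ΣR = (6.94 °C − 27 °C)/6.824 = -2.94 W/m
(Negative Q' ⇒ heat flows inward; heat gain = 2.94 W/m.)

Q' = 2.94 W/m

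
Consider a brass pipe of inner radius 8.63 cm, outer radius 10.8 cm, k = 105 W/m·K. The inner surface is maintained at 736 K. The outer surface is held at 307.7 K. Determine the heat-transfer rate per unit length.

Q' = 1260 kW/m

Q' = 2πk·ΔT/ln(r₂/r₁) = 2π × 105 × 428.3 / ln(0.108/0.0863) = 1.26×10^6 W/m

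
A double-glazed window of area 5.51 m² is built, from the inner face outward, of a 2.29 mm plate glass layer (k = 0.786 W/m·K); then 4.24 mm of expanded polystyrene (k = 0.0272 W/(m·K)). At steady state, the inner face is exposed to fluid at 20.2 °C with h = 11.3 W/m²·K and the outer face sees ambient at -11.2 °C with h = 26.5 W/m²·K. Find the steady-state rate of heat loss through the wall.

Resistance network (inner→outer):
  R_conv,in = 1/(hA) = 1/(11.3·5.51) = 0.01606 K/W
  R_plate glass = L/(kA) = 0.00229/(0.786·5.51) = 5.288×10^-4 K/W
  R_expanded polystyrene = L/(kA) = 0.00424/(0.0272·5.51) = 0.02829 K/W
  R_conv,out = 1/(hA) = 1/(26.5·5.51) = 0.006849 K/W
ΣR = 0.01606 + 5.288×10^-4 + 0.02829 + 0.006849 = 0.05173 K/W
Q = ΔT/ΣR = (20.2 °C − -11.2 °C)/0.05173 = 607 W

Q = 607 W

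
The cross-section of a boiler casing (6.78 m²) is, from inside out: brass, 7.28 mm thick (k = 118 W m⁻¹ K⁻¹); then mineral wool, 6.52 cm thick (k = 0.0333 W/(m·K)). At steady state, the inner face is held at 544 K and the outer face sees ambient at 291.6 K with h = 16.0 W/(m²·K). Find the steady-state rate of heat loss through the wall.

Resistance network (inner→outer):
  R_brass = L/(kA) = 0.00728/(118·6.78) = 9.100×10^-6 K/W
  R_mineral wool = L/(kA) = 0.0652/(0.0333·6.78) = 0.2888 K/W
  R_conv,out = 1/(hA) = 1/(16.0·6.78) = 0.009218 K/W
ΣR = 9.100×10^-6 + 0.2888 + 0.009218 = 0.2980 K/W
Q = ΔT/ΣR = (544 K − 291.6 K)/0.2980 = 847 W

Q = 847 W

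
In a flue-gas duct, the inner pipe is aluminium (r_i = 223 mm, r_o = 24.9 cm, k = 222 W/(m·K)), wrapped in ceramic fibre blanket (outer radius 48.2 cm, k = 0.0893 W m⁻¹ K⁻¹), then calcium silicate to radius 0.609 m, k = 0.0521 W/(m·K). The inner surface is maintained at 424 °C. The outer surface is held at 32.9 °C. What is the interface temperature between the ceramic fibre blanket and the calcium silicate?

T = 181 °C

Resistance network (inner→outer):
  R'_aluminium = ln(0.249/0.223)/(2πk) = 0.1103/(2π·222) = 7.906×10^-5 m·K/W
  R'_ceramic fibre blanket = ln(0.482/0.249)/(2πk) = 0.6605/(2π·0.0893) = 1.177 m·K/W
  R'_calcium silicate = ln(0.609/0.482)/(2πk) = 0.2339/(2π·0.0521) = 0.7144 m·K/W
ΣR = 7.906×10^-5 + 1.177 + 0.7144 = 1.891 m·K/W
Q' = ΔT/ΣR = (424 °C − 32.9 °C)/1.891 = 206.8 W/m
From the inner boundary to the ceramic fibre blanket/calcium silicate interface, ΣR_partial = 1.177 m·K/W.
T_interface = T_in − Q'·ΣR_partial = 424 °C − (206.8)(1.177) = 181 °C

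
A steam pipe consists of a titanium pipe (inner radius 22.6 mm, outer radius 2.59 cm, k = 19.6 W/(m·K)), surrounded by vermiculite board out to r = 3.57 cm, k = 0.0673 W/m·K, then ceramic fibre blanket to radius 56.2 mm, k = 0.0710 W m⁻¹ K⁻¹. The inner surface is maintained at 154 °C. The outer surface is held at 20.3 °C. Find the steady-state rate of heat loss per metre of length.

Q' = 75.2 W/m

Treat each layer as a resistance in series:
  R'_titanium = ln(0.0259/0.0226)/(2πk) = 0.1363/(2π·19.6) = 0.001107 m·K/W
  R'_vermiculite board = ln(0.0357/0.0259)/(2πk) = 0.3209/(2π·0.0673) = 0.7589 m·K/W
  R'_ceramic fibre blanket = ln(0.0562/0.0357)/(2πk) = 0.4538/(2π·0.0710) = 1.017 m·K/W
ΣR = 0.001107 + 0.7589 + 1.017 = 1.777 m·K/W
Q' = ΔT/ΣR = (154 °C − 20.3 °C)/1.777 = 75.2 W/m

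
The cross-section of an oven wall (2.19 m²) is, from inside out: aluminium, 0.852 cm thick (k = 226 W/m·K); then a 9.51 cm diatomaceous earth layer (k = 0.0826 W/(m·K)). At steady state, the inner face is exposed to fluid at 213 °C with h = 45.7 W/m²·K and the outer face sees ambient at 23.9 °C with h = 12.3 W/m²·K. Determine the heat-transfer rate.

Q = 330 W

Series thermal resistances, inner to outer:
  R_conv,in = 1/(hA) = 1/(45.7·2.19) = 0.009992 K/W
  R_aluminium = L/(kA) = 0.00852/(226·2.19) = 1.721×10^-5 K/W
  R_diatomaceous earth = L/(kA) = 0.0951/(0.0826·2.19) = 0.5257 K/W
  R_conv,out = 1/(hA) = 1/(12.3·2.19) = 0.03712 K/W
ΣR = 0.009992 + 1.721×10^-5 + 0.5257 + 0.03712 = 0.5728 K/W
Q = ΔT/ΣR = (213 °C − 23.9 °C)/0.5728 = 330 W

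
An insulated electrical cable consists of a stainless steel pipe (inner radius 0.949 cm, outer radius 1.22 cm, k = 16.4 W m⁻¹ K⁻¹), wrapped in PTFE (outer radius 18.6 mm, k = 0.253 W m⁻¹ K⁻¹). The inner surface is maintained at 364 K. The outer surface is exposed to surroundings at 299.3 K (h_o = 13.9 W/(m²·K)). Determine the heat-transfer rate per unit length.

Series thermal resistances, inner to outer:
  R'_stainless steel = ln(0.0122/0.00949)/(2πk) = 0.2512/(2π·16.4) = 0.002438 m·K/W
  R'_PTFE = ln(0.0186/0.0122)/(2πk) = 0.4217/(2π·0.253) = 0.2653 m·K/W
  R'_conv,out = 1/(2πr h) = 1/(2π·0.0186·13.9) = 0.6156 m·K/W
ΣR = 0.002438 + 0.2653 + 0.6156 = 0.8833 m·K/W
Q' = ΔT/ΣR = (364 K − 299.3 K)/0.8833 = 73.2 W/m

Q' = 73.2 W/m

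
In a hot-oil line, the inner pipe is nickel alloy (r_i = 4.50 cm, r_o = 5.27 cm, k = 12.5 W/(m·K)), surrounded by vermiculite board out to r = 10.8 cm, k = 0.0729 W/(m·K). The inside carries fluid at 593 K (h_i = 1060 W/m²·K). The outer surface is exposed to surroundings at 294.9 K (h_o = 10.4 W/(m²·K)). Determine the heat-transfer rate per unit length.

Resistance network (inner→outer):
  R'_conv,in = 1/(2πr h) = 1/(2π·0.0450·1060) = 0.003337 m·K/W
  R'_nickel alloy = ln(0.0527/0.0450)/(2πk) = 0.1580/(2π·12.5) = 0.002011 m·K/W
  R'_vermiculite board = ln(0.108/0.0527)/(2πk) = 0.7175/(2π·0.0729) = 1.566 m·K/W
  R'_conv,out = 1/(2πr h) = 1/(2π·0.108·10.4) = 0.1417 m·K/W
ΣR = 0.003337 + 0.002011 + 1.566 + 0.1417 = 1.713 m·K/W
Q' = ΔT/ΣR = (593 K − 294.9 K)/1.713 = 174 W/m

Q' = 174 W/m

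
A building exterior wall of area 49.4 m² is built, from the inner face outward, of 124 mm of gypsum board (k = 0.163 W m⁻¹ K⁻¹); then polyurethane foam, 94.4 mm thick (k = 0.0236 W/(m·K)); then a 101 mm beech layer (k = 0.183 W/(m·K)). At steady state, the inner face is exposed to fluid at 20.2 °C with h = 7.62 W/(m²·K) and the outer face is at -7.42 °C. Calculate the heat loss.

Q = 251 W

Treat each layer as a resistance in series:
  R_conv,in = 1/(hA) = 1/(7.62·49.4) = 0.002657 K/W
  R_gypsum board = L/(kA) = 0.124/(0.163·49.4) = 0.01540 K/W
  R_polyurethane foam = L/(kA) = 0.0944/(0.0236·49.4) = 0.08097 K/W
  R_beech = L/(kA) = 0.101/(0.183·49.4) = 0.01117 K/W
ΣR = 0.002657 + 0.01540 + 0.08097 + 0.01117 = 0.1102 K/W
Q = ΔT/ΣR = (20.2 °C − -7.42 °C)/0.1102 = 251 W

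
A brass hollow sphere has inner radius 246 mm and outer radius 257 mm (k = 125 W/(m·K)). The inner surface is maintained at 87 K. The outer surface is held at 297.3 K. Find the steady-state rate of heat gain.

Q = 4πk·ΔT/(1/r₁ − 1/r₂) = 4π × 125 × 210.3 / (1/0.246 − 1/0.257) = 1.90×10^6 W

Q = 1900 kW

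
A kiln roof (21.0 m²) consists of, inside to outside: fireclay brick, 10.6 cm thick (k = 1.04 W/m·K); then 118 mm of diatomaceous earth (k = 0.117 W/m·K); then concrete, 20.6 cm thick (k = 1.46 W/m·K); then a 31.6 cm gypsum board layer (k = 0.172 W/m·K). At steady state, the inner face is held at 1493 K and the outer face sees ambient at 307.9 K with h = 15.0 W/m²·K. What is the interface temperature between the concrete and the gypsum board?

T = 1023 K

Treat each layer as a resistance in series:
  R_fireclay brick = L/(kA) = 0.106/(1.04·21.0) = 0.004853 K/W
  R_diatomaceous earth = L/(kA) = 0.118/(0.117·21.0) = 0.04803 K/W
  R_concrete = L/(kA) = 0.206/(1.46·21.0) = 0.006719 K/W
  R_gypsum board = L/(kA) = 0.316/(0.172·21.0) = 0.08749 K/W
  R_conv,out = 1/(hA) = 1/(15.0·21.0) = 0.003175 K/W
ΣR = 0.004853 + 0.04803 + 0.006719 + 0.08749 + 0.003175 = 0.1503 K/W
Q = ΔT/ΣR = (1493 K − 307.9 K)/0.1503 = 7885 W
From the inner boundary to the concrete/gypsum board interface, ΣR_partial = 0.05960 K/W.
T_interface = T_in − Q·ΣR_partial = 1493 K − (7885)(0.05960) = 1023 K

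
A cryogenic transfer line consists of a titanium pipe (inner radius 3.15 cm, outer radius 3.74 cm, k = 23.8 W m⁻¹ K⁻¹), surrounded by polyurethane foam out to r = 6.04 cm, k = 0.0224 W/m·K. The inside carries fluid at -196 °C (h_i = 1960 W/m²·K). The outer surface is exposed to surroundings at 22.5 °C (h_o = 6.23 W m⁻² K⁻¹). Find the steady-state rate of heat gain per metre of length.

Q' = 57.0 W/m

Series thermal resistances, inner to outer:
  R'_conv,in = 1/(2πr h) = 1/(2π·0.0315·1960) = 0.002578 m·K/W
  R'_titanium = ln(0.0374/0.0315)/(2πk) = 0.1717/(2π·23.8) = 0.001148 m·K/W
  R'_polyurethane foam = ln(0.0604/0.0374)/(2πk) = 0.4793/(2π·0.0224) = 3.406 m·K/W
  R'_conv,out = 1/(2πr h) = 1/(2π·0.0604·6.23) = 0.4230 m·K/W
ΣR = 0.002578 + 0.001148 + 3.406 + 0.4230 = 3.833 m·K/W
Q' = ΔT/ΣR = (-196 °C − 22.5 °C)/3.833 = -57.0 W/m
(Negative Q' ⇒ heat flows inward; heat gain = 57.0 W/m.)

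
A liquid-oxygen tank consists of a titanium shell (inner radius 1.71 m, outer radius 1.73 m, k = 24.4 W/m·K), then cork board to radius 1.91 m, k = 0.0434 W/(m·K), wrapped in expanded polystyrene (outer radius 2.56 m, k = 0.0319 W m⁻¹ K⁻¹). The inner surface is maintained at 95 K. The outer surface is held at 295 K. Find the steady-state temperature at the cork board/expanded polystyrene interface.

T = 141 K

Series thermal resistances, inner to outer:
  R_titanium = (1/1.71 − 1/1.73)/(4πk) = 0.006761/(4π·24.4) = 2.205×10^-5 K/W
  R_cork board = (1/1.73 − 1/1.91)/(4πk) = 0.05447/(4π·0.0434) = 0.09988 K/W
  R_expanded polystyrene = (1/1.91 − 1/2.56)/(4πk) = 0.1329/(4π·0.0319) = 0.3316 K/W
ΣR = 2.205×10^-5 + 0.09988 + 0.3316 = 0.4315 K/W
Q = ΔT/ΣR = (95 K − 295 K)/0.4315 = -463.5 W
From the inner boundary to the cork board/expanded polystyrene interface, ΣR_partial = 0.09990 K/W.
T_interface = T_in − Q·ΣR_partial = 95 K − (-463.5)(0.09990) = 141 K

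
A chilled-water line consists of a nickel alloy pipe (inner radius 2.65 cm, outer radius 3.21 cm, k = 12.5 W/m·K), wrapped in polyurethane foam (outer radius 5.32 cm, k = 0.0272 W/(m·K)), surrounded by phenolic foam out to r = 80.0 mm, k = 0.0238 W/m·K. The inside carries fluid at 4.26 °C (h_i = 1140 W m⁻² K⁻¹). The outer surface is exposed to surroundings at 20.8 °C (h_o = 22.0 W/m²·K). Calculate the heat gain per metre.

Q' = 2.86 W/m

Treat each layer as a resistance in series:
  R'_conv,in = 1/(2πr h) = 1/(2π·0.0265·1140) = 0.005268 m·K/W
  R'_nickel alloy = ln(0.0321/0.0265)/(2πk) = 0.1917/(2π·12.5) = 0.002441 m·K/W
  R'_polyurethane foam = ln(0.0532/0.0321)/(2πk) = 0.5052/(2π·0.0272) = 2.956 m·K/W
  R'_phenolic foam = ln(0.0800/0.0532)/(2πk) = 0.4080/(2π·0.0238) = 2.728 m·K/W
  R'_conv,out = 1/(2πr h) = 1/(2π·0.0800·22.0) = 0.09043 m·K/W
ΣR = 0.005268 + 0.002441 + 2.956 + 2.728 + 0.09043 = 5.782 m·K/W
Q' = ΔT/ΣR = (4.26 °C − 20.8 °C)/5.782 = -2.86 W/m
(Negative Q' ⇒ heat flows inward; heat gain = 2.86 W/m.)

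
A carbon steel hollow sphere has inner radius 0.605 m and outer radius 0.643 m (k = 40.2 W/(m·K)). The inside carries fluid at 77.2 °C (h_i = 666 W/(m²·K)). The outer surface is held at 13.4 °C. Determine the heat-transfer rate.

Q = 123 kW

Series thermal resistances, inner to outer:
  R_conv,in = 1/(4πr²h) = 1/(4π·0.605²·666) = 3.264×10^-4 K/W
  R_carbon steel = (1/0.605 − 1/0.643)/(4πk) = 0.09768/(4π·40.2) = 1.934×10^-4 K/W
ΣR = 3.264×10^-4 + 1.934×10^-4 = 5.198×10^-4 K/W
Q = ΔT/ΣR = (77.2 °C − 13.4 °C)/5.198×10^-4 = 1.23×10^5 W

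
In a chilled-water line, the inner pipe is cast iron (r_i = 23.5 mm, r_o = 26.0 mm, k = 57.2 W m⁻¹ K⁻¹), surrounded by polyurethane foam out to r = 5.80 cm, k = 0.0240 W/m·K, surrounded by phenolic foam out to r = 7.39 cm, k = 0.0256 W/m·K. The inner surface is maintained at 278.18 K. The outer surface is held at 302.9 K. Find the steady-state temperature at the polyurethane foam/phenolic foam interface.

T = 297.4 K

Treat each layer as a resistance in series:
  R'_cast iron = ln(0.0260/0.0235)/(2πk) = 0.1011/(2π·57.2) = 2.813×10^-4 m·K/W
  R'_polyurethane foam = ln(0.0580/0.0260)/(2πk) = 0.8023/(2π·0.0240) = 5.321 m·K/W
  R'_phenolic foam = ln(0.0739/0.0580)/(2πk) = 0.2423/(2π·0.0256) = 1.506 m·K/W
ΣR = 2.813×10^-4 + 5.321 + 1.506 = 6.827 m·K/W
Q' = ΔT/ΣR = (278.18 K − 302.9 K)/6.827 = -3.621 W/m
From the inner boundary to the polyurethane foam/phenolic foam interface, ΣR_partial = 5.321 m·K/W.
T_interface = T_in − Q'·ΣR_partial = 278.18 K − (-3.621)(5.321) = 297.4 K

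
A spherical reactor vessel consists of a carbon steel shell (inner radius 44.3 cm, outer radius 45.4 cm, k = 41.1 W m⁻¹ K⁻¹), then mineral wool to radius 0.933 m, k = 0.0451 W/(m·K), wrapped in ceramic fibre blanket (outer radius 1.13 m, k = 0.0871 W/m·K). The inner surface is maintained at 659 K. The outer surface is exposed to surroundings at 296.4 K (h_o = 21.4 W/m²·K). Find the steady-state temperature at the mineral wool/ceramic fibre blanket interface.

Series thermal resistances, inner to outer:
  R_carbon steel = (1/0.443 − 1/0.454)/(4πk) = 0.05469/(4π·41.1) = 1.059×10^-4 K/W
  R_mineral wool = (1/0.454 − 1/0.933)/(4πk) = 1.131/(4π·0.0451) = 1.995 K/W
  R_ceramic fibre blanket = (1/0.933 − 1/1.13)/(4πk) = 0.1869/(4π·0.0871) = 0.1707 K/W
  R_conv,out = 1/(4πr²h) = 1/(4π·1.13²·21.4) = 0.002912 K/W
ΣR = 1.059×10^-4 + 1.995 + 0.1707 + 0.002912 = 2.169 K/W
Q = ΔT/ΣR = (659 K − 296.4 K)/2.169 = 167.2 W
From the inner boundary to the mineral wool/ceramic fibre blanket interface, ΣR_partial = 1.995 K/W.
T_interface = T_in − Q·ΣR_partial = 659 K − (167.2)(1.995) = 325.4 K

T = 325.4 K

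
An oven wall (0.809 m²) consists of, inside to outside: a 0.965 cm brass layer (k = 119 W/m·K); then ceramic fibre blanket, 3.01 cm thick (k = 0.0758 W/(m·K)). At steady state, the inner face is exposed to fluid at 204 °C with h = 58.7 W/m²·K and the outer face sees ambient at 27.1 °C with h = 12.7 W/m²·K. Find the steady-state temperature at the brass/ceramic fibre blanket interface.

Series thermal resistances, inner to outer:
  R_conv,in = 1/(hA) = 1/(58.7·0.809) = 0.02106 K/W
  R_brass = L/(kA) = 0.00965/(119·0.809) = 1.002×10^-4 K/W
  R_ceramic fibre blanket = L/(kA) = 0.0301/(0.0758·0.809) = 0.4908 K/W
  R_conv,out = 1/(hA) = 1/(12.7·0.809) = 0.09733 K/W
ΣR = 0.02106 + 1.002×10^-4 + 0.4908 + 0.09733 = 0.6093 K/W
Q = ΔT/ΣR = (204 °C − 27.1 °C)/0.6093 = 290.3 W
From the inner boundary to the brass/ceramic fibre blanket interface, ΣR_partial = 0.02116 K/W.
T_interface = T_in − Q·ΣR_partial = 204 °C − (290.3)(0.02116) = 198 °C

T = 198 °C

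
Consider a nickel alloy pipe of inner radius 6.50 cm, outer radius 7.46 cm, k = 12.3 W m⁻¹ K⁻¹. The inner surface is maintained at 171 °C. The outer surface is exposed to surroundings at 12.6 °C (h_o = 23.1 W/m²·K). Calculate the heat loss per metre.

Q' = 1680 W/m

Resistance network (inner→outer):
  R'_nickel alloy = ln(0.0746/0.0650)/(2πk) = 0.1378/(2π·12.3) = 0.001782 m·K/W
  R'_conv,out = 1/(2πr h) = 1/(2π·0.0746·23.1) = 0.09236 m·K/W
ΣR = 0.001782 + 0.09236 = 0.09414 m·K/W
Q' = ΔT/ΣR = (171 °C − 12.6 °C)/0.09414 = 1680 W/m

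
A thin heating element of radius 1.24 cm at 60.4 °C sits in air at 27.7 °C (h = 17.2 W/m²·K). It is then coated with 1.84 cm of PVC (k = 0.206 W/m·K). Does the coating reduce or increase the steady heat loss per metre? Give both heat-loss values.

Critical radius for a cylinder: r_cr = k/h = 0.0120 m = 1.20 cm.
Outer radius after coating: r₂ = 0.0124 + 0.0184 = 0.0308 m.
Since r₁ ≥ r_cr, any added insulation reduces the heat loss.
Bare: R = 1/(2πr₁h) = 0.7462 m·K/W; Q = 32.7/0.7462 = 43.8 W/m.
Coated: R = R_cond + R_conv = 1.003 m·K/W; Q = 32.7/1.003 = 32.6 W/m.

reduces: 43.8 → 32.6 W/m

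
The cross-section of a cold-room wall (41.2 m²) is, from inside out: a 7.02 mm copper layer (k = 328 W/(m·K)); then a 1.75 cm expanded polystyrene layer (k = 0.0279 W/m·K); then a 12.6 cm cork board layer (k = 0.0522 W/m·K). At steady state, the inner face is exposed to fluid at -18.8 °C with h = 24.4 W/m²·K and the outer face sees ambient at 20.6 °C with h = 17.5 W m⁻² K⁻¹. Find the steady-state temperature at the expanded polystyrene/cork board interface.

Treat each layer as a resistance in series:
  R_conv,in = 1/(hA) = 1/(24.4·41.2) = 9.947×10^-4 K/W
  R_copper = L/(kA) = 0.00702/(328·41.2) = 5.195×10^-7 K/W
  R_expanded polystyrene = L/(kA) = 0.0175/(0.0279·41.2) = 0.01522 K/W
  R_cork board = L/(kA) = 0.126/(0.0522·41.2) = 0.05859 K/W
  R_conv,out = 1/(hA) = 1/(17.5·41.2) = 0.001387 K/W
ΣR = 9.947×10^-4 + 5.195×10^-7 + 0.01522 + 0.05859 + 0.001387 = 0.07619 K/W
Q = ΔT/ΣR = (-18.8 °C − 20.6 °C)/0.07619 = -517.1 W
From the inner boundary to the expanded polystyrene/cork board interface, ΣR_partial = 0.01622 K/W.
T_interface = T_in − Q·ΣR_partial = -18.8 °C − (-517.1)(0.01622) = -10.4 °C

T = -10.4 °C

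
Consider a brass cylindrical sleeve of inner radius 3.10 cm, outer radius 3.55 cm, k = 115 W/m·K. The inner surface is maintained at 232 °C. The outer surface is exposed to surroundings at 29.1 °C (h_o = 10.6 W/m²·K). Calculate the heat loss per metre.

Treat each layer as a resistance in series:
  R'_brass = ln(0.0355/0.0310)/(2πk) = 0.1355/(2π·115) = 1.876×10^-4 m·K/W
  R'_conv,out = 1/(2πr h) = 1/(2π·0.0355·10.6) = 0.4229 m·K/W
ΣR = 1.876×10^-4 + 0.4229 = 0.4231 m·K/W
Q' = ΔT/ΣR = (232 °C − 29.1 °C)/0.4231 = 480 W/m

Q' = 480 W/m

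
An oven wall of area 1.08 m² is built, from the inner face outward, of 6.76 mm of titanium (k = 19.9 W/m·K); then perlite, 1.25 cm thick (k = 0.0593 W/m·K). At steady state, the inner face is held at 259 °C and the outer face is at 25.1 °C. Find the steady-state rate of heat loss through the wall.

Q = 1200 W

Series thermal resistances, inner to outer:
  R_titanium = L/(kA) = 0.00676/(19.9·1.08) = 3.145×10^-4 K/W
  R_perlite = L/(kA) = 0.0125/(0.0593·1.08) = 0.1952 K/W
ΣR = 3.145×10^-4 + 0.1952 = 0.1955 K/W
Q = ΔT/ΣR = (259 °C − 25.1 °C)/0.1955 = 1200 W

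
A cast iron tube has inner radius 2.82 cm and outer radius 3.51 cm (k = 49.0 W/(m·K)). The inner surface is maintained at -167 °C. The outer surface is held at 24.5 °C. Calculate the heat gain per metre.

Q' = 2πk·ΔT/ln(r₂/r₁) = 2π × 49.0 × 191.5 / ln(0.0351/0.0282) = 2.69×10^5 W/m

Q' = 2.69×10^5 W/m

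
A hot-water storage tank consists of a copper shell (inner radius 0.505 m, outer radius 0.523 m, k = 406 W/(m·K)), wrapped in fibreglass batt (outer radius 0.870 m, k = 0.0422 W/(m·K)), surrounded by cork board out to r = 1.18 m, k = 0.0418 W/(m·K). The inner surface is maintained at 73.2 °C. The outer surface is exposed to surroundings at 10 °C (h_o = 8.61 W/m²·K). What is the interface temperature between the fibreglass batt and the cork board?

Resistance network (inner→outer):
  R_copper = (1/0.505 − 1/0.523)/(4πk) = 0.06815/(4π·406) = 1.336×10^-5 K/W
  R_fibreglass batt = (1/0.523 − 1/0.870)/(4πk) = 0.7626/(4π·0.0422) = 1.438 K/W
  R_cork board = (1/0.870 − 1/1.18)/(4πk) = 0.3020/(4π·0.0418) = 0.5749 K/W
  R_conv,out = 1/(4πr²h) = 1/(4π·1.18²·8.61) = 0.006638 K/W
ΣR = 1.336×10^-5 + 1.438 + 0.5749 + 0.006638 = 2.020 K/W
Q = ΔT/ΣR = (73.2 °C − 10 °C)/2.020 = 31.29 W
From the inner boundary to the fibreglass batt/cork board interface, ΣR_partial = 1.438 K/W.
T_interface = T_in − Q·ΣR_partial = 73.2 °C − (31.29)(1.438) = 28.2 °C

T = 28.2 °C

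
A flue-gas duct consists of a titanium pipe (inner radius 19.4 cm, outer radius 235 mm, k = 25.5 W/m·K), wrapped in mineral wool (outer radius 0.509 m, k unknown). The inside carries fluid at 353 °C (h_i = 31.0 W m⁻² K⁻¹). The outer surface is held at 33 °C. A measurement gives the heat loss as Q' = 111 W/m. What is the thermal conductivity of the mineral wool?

ΣR = ΔT/Q' = |353 − 33|/111 = 2.883 m·K/W
Known resistances:
  R'_conv,in = 1/(2πr h) = 1/(2π·0.194·31.0) = 0.02646 m·K/W
  R'_titanium = ln(0.235/0.194)/(2πk) = 0.1917/(2π·25.5) = 0.001197 m·K/W
R_mineral wool = ΣR − ΣR_known = 2.883 − 0.02766 = 2.855 m·K/W
ln(r₂/r₁)/(2πk) = 2.855 ⇒ k = 0.7729/(2π·2.855) = 0.0431 W/m·K

k = 0.0431 W/m·K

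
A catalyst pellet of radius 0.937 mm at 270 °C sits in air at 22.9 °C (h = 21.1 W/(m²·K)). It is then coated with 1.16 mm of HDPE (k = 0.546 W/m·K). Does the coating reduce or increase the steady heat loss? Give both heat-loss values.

Critical radius for a sphere: r_cr = 2k/h = 0.0518 m = 5.18 cm.
Outer radius after coating: r₂ = 9.37×10^-4 + 0.00116 = 0.002097 m.
Since r₁ < r_cr and r₂ ≤ r_cr, the coating moves toward the maximum at r_cr — heat loss rises.
Bare: R = 1/(4πr₁²h) = 4296 K/W; Q = 247.1/4296 = 0.0575 W.
Coated: R = R_cond + R_conv = 943.7 K/W; Q = 247.1/943.7 = 0.262 W.

increases: 0.0575 → 0.262 W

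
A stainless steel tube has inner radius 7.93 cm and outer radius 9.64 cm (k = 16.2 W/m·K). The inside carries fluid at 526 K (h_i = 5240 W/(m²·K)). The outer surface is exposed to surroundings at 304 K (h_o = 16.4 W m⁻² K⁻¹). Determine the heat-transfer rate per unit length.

Q' = 2160 W/m

Treat each layer as a resistance in series:
  R'_conv,in = 1/(2πr h) = 1/(2π·0.0793·5240) = 3.830×10^-4 m·K/W
  R'_stainless steel = ln(0.0964/0.0793)/(2πk) = 0.1953/(2π·16.2) = 0.001918 m·K/W
  R'_conv,out = 1/(2πr h) = 1/(2π·0.0964·16.4) = 0.1007 m·K/W
ΣR = 3.830×10^-4 + 0.001918 + 0.1007 = 0.1030 m·K/W
Q' = ΔT/ΣR = (526 K − 304 K)/0.1030 = 2160 W/m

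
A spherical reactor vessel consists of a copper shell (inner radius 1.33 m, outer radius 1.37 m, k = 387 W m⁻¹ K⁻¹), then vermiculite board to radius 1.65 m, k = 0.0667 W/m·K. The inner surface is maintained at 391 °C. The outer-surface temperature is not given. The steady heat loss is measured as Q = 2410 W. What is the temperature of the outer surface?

Sum the resistances:
  R_copper = (1/1.33 − 1/1.37)/(4πk) = 0.02195/(4π·387) = 4.514×10^-6 K/W
  R_vermiculite board = (1/1.37 − 1/1.65)/(4πk) = 0.1239/(4π·0.0667) = 0.1478 K/W
ΣR = 0.1478 K/W
ΔT = Q·ΣR = 2410 × 0.1478 = 356.2 K
Heat flows outward, so T_out = T_in − ΔT = 391 − 356.2 = 34.8 °C

T_out = 34.8 °C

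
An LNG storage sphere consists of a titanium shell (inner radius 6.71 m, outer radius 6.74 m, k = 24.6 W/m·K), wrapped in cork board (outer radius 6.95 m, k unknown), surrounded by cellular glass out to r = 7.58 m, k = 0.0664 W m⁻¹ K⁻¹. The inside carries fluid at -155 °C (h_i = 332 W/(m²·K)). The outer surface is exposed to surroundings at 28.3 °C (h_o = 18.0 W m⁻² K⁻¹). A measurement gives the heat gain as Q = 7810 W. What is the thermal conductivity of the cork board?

ΣR = ΔT/Q = |-155 − 28.3|/7810 = 0.02347 K/W
Known resistances:
  R_conv,in = 1/(4πr²h) = 1/(4π·6.71²·332) = 5.324×10^-6 K/W
  R_titanium = (1/6.71 − 1/6.74)/(4πk) = 6.633×10^-4/(4π·24.6) = 2.146×10^-6 K/W
  R_cellular glass = (1/6.95 − 1/7.58)/(4πk) = 0.01196/(4π·0.0664) = 0.01433 K/W
  R_conv,out = 1/(4πr²h) = 1/(4π·7.58²·18.0) = 7.694×10^-5 K/W
R_cork board = ΣR − ΣR_known = 0.02347 − 0.01441 = 0.009060 K/W
(1/r₁−1/r₂)/(4πk) = 0.009060 ⇒ k = 0.004483/(4π·0.009060) = 0.0394 W/m·K

k = 0.0394 W/m·K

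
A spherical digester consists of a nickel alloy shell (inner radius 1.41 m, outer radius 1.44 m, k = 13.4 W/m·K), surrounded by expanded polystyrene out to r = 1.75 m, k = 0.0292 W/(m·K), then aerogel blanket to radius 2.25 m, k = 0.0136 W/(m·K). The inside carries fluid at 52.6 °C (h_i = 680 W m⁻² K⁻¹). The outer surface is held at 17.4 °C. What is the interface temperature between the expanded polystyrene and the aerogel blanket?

Series thermal resistances, inner to outer:
  R_conv,in = 1/(4πr²h) = 1/(4π·1.41²·680) = 5.886×10^-5 K/W
  R_nickel alloy = (1/1.41 − 1/1.44)/(4πk) = 0.01478/(4π·13.4) = 8.775×10^-5 K/W
  R_expanded polystyrene = (1/1.44 − 1/1.75)/(4πk) = 0.1230/(4π·0.0292) = 0.3352 K/W
  R_aerogel blanket = (1/1.75 − 1/2.25)/(4πk) = 0.1270/(4π·0.0136) = 0.7430 K/W
ΣR = 5.886×10^-5 + 8.775×10^-5 + 0.3352 + 0.7430 = 1.078 K/W
Q = ΔT/ΣR = (52.6 °C − 17.4 °C)/1.078 = 32.65 W
From the inner boundary to the expanded polystyrene/aerogel blanket interface, ΣR_partial = 0.3353 K/W.
T_interface = T_in − Q·ΣR_partial = 52.6 °C − (32.65)(0.3353) = 41.7 °C

T = 41.7 °C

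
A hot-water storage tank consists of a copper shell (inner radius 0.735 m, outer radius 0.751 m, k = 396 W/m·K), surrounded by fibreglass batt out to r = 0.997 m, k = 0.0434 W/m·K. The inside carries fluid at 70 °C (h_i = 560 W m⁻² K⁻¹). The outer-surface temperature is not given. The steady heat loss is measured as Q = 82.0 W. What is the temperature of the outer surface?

T_out = 20.6 °C

Series resistances:
  R_conv,in = 1/(4πr²h) = 1/(4π·0.735²·560) = 2.630×10^-4 K/W
  R_copper = (1/0.735 − 1/0.751)/(4πk) = 0.02899/(4π·396) = 5.825×10^-6 K/W
  R_fibreglass batt = (1/0.751 − 1/0.997)/(4πk) = 0.3285/(4π·0.0434) = 0.6024 K/W
ΣR = 0.6027 K/W
ΔT = Q·ΣR = 82.0 × 0.6027 = 49.42 K
Heat flows outward, so T_out = T_in − ΔT = 70 − 49.42 = 20.6 °C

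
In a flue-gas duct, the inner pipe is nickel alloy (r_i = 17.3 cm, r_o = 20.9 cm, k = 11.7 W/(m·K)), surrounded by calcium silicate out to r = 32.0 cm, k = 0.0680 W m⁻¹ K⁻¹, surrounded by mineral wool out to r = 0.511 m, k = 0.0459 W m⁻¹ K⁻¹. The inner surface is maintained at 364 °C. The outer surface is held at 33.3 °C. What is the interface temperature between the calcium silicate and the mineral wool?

T = 238 °C

Resistance network (inner→outer):
  R'_nickel alloy = ln(0.209/0.173)/(2πk) = 0.1890/(2π·11.7) = 0.002572 m·K/W
  R'_calcium silicate = ln(0.320/0.209)/(2πk) = 0.4260/(2π·0.0680) = 0.9970 m·K/W
  R'_mineral wool = ln(0.511/0.320)/(2πk) = 0.4680/(2π·0.0459) = 1.623 m·K/W
ΣR = 0.002572 + 0.9970 + 1.623 = 2.623 m·K/W
Q' = ΔT/ΣR = (364 °C − 33.3 °C)/2.623 = 126.1 W/m
From the inner boundary to the calcium silicate/mineral wool interface, ΣR_partial = 0.9996 m·K/W.
T_interface = T_in − Q'·ΣR_partial = 364 °C − (126.1)(0.9996) = 238 °C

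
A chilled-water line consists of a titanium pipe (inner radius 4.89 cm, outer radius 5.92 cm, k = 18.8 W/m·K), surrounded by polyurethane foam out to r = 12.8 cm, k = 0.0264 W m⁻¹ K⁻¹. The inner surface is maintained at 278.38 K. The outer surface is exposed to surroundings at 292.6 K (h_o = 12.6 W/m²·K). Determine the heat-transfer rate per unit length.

Treat each layer as a resistance in series:
  R'_titanium = ln(0.0592/0.0489)/(2πk) = 0.1911/(2π·18.8) = 0.001618 m·K/W
  R'_polyurethane foam = ln(0.128/0.0592)/(2πk) = 0.7711/(2π·0.0264) = 4.649 m·K/W
  R'_conv,out = 1/(2πr h) = 1/(2π·0.128·12.6) = 0.09868 m·K/W
ΣR = 0.001618 + 4.649 + 0.09868 = 4.749 m·K/W
Q' = ΔT/ΣR = (278.38 K − 292.6 K)/4.749 = -2.99 W/m
(Negative Q' ⇒ heat flows inward; heat gain = 2.99 W/m.)

Q' = 2.99 W/m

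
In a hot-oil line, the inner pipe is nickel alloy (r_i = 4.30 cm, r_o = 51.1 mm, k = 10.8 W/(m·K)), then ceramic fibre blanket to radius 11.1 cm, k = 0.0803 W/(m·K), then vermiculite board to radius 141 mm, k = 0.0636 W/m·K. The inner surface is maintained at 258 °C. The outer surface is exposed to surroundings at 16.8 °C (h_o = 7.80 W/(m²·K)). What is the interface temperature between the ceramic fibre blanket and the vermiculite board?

T = 95.3 °C

Resistance network (inner→outer):
  R'_nickel alloy = ln(0.0511/0.0430)/(2πk) = 0.1726/(2π·10.8) = 0.002543 m·K/W
  R'_ceramic fibre blanket = ln(0.111/0.0511)/(2πk) = 0.7757/(2π·0.0803) = 1.538 m·K/W
  R'_vermiculite board = ln(0.141/0.111)/(2πk) = 0.2392/(2π·0.0636) = 0.5987 m·K/W
  R'_conv,out = 1/(2πr h) = 1/(2π·0.141·7.80) = 0.1447 m·K/W
ΣR = 0.002543 + 1.538 + 0.5987 + 0.1447 = 2.284 m·K/W
Q' = ΔT/ΣR = (258 °C − 16.8 °C)/2.284 = 105.6 W/m
From the inner boundary to the ceramic fibre blanket/vermiculite board interface, ΣR_partial = 1.541 m·K/W.
T_interface = T_in − Q'·ΣR_partial = 258 °C − (105.6)(1.541) = 95.3 °C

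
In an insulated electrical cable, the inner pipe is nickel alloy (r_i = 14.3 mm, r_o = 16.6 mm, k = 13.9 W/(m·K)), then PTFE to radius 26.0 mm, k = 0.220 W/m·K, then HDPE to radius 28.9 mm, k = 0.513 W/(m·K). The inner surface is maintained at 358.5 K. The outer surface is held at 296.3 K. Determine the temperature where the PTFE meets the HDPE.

T = 302.0 K

Series thermal resistances, inner to outer:
  R'_nickel alloy = ln(0.0166/0.0143)/(2πk) = 0.1491/(2π·13.9) = 0.001708 m·K/W
  R'_PTFE = ln(0.0260/0.0166)/(2πk) = 0.4487/(2π·0.220) = 0.3246 m·K/W
  R'_HDPE = ln(0.0289/0.0260)/(2πk) = 0.1057/(2π·0.513) = 0.03281 m·K/W
ΣR = 0.001708 + 0.3246 + 0.03281 = 0.3591 m·K/W
Q' = ΔT/ΣR = (358.5 K − 296.3 K)/0.3591 = 173.2 W/m
From the inner boundary to the PTFE/HDPE interface, ΣR_partial = 0.3263 m·K/W.
T_interface = T_in − Q'·ΣR_partial = 358.5 K − (173.2)(0.3263) = 302.0 K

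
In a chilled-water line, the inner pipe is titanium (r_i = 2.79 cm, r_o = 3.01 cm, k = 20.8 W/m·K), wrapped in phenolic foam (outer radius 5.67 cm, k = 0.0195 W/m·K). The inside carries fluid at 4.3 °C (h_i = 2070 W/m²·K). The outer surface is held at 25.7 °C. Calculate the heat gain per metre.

Q' = 4.14 W/m

Series thermal resistances, inner to outer:
  R'_conv,in = 1/(2πr h) = 1/(2π·0.0279·2070) = 0.002756 m·K/W
  R'_titanium = ln(0.0301/0.0279)/(2πk) = 0.07590/(2π·20.8) = 5.808×10^-4 m·K/W
  R'_phenolic foam = ln(0.0567/0.0301)/(2πk) = 0.6332/(2π·0.0195) = 5.168 m·K/W
ΣR = 0.002756 + 5.808×10^-4 + 5.168 = 5.171 m·K/W
Q' = ΔT/ΣR = (4.3 °C − 25.7 °C)/5.171 = -4.14 W/m
(Negative Q' ⇒ heat flows inward; heat gain = 4.14 W/m.)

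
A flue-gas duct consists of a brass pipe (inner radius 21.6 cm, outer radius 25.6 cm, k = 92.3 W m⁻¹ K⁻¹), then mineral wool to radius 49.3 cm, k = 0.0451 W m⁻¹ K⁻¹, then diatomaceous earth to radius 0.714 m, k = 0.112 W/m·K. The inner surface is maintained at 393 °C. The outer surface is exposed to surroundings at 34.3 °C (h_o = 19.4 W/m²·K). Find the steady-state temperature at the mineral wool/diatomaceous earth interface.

T = 102 °C

Treat each layer as a resistance in series:
  R'_brass = ln(0.256/0.216)/(2πk) = 0.1699/(2π·92.3) = 2.930×10^-4 m·K/W
  R'_mineral wool = ln(0.493/0.256)/(2πk) = 0.6553/(2π·0.0451) = 2.313 m·K/W
  R'_diatomaceous earth = ln(0.714/0.493)/(2πk) = 0.3704/(2π·0.112) = 0.5263 m·K/W
  R'_conv,out = 1/(2πr h) = 1/(2π·0.714·19.4) = 0.01149 m·K/W
ΣR = 2.930×10^-4 + 2.313 + 0.5263 + 0.01149 = 2.851 m·K/W
Q' = ΔT/ΣR = (393 °C − 34.3 °C)/2.851 = 125.8 W/m
From the inner boundary to the mineral wool/diatomaceous earth interface, ΣR_partial = 2.313 m·K/W.
T_interface = T_in − Q'·ΣR_partial = 393 °C − (125.8)(2.313) = 102 °C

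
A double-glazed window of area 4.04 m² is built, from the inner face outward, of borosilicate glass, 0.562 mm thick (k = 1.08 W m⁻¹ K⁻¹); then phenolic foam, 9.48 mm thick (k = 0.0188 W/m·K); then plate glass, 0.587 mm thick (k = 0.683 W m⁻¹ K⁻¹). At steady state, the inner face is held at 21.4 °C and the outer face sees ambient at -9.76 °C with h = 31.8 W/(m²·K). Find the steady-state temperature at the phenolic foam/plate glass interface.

T = -7.89 °C

Treat each layer as a resistance in series:
  R_borosilicate glass = L/(kA) = 5.62×10^-4/(1.08·4.04) = 1.288×10^-4 K/W
  R_phenolic foam = L/(kA) = 0.00948/(0.0188·4.04) = 0.1248 K/W
  R_plate glass = L/(kA) = 5.87×10^-4/(0.683·4.04) = 2.127×10^-4 K/W
  R_conv,out = 1/(hA) = 1/(31.8·4.04) = 0.007784 K/W
ΣR = 1.288×10^-4 + 0.1248 + 2.127×10^-4 + 0.007784 = 0.1329 K/W
Q = ΔT/ΣR = (21.4 °C − -9.76 °C)/0.1329 = 234.5 W
From the inner boundary to the phenolic foam/plate glass interface, ΣR_partial = 0.1249 K/W.
T_interface = T_in − Q·ΣR_partial = 21.4 °C − (234.5)(0.1249) = -7.89 °C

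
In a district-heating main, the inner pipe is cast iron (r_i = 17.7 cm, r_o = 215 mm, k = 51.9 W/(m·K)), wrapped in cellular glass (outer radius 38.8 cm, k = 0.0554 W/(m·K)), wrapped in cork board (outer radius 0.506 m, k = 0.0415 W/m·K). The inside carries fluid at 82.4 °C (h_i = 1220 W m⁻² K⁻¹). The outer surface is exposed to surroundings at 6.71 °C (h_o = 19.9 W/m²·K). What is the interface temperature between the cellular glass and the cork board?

T = 35.4 °C

Resistance network (inner→outer):
  R'_conv,in = 1/(2πr h) = 1/(2π·0.177·1220) = 7.370×10^-4 m·K/W
  R'_cast iron = ln(0.215/0.177)/(2πk) = 0.1945/(2π·51.9) = 5.964×10^-4 m·K/W
  R'_cellular glass = ln(0.388/0.215)/(2πk) = 0.5904/(2π·0.0554) = 1.696 m·K/W
  R'_cork board = ln(0.506/0.388)/(2πk) = 0.2655/(2π·0.0415) = 1.018 m·K/W
  R'_conv,out = 1/(2πr h) = 1/(2π·0.506·19.9) = 0.01581 m·K/W
ΣR = 7.370×10^-4 + 5.964×10^-4 + 1.696 + 1.018 + 0.01581 = 2.731 m·K/W
Q' = ΔT/ΣR = (82.4 °C − 6.71 °C)/2.731 = 27.72 W/m
From the inner boundary to the cellular glass/cork board interface, ΣR_partial = 1.697 m·K/W.
T_interface = T_in − Q'·ΣR_partial = 82.4 °C − (27.72)(1.697) = 35.4 °C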